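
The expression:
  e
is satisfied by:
  {e: True}


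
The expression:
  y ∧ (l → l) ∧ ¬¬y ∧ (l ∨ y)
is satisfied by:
  {y: True}


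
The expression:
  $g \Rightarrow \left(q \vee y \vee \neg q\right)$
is always true.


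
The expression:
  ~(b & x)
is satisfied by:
  {x: False, b: False}
  {b: True, x: False}
  {x: True, b: False}


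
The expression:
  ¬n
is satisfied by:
  {n: False}


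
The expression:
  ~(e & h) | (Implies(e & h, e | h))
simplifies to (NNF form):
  True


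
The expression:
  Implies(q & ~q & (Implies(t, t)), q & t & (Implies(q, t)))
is always true.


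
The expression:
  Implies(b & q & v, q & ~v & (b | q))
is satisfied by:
  {v: False, q: False, b: False}
  {b: True, v: False, q: False}
  {q: True, v: False, b: False}
  {b: True, q: True, v: False}
  {v: True, b: False, q: False}
  {b: True, v: True, q: False}
  {q: True, v: True, b: False}


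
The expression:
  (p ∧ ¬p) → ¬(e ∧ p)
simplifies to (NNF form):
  True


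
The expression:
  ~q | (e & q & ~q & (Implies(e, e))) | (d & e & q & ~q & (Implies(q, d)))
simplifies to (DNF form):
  ~q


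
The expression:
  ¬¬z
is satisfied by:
  {z: True}


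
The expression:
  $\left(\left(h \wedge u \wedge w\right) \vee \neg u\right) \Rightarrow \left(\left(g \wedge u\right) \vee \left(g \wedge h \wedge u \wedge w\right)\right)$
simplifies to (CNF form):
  $u \wedge \left(g \vee \neg h \vee \neg w\right)$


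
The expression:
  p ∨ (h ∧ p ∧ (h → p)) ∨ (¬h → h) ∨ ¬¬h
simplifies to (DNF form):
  h ∨ p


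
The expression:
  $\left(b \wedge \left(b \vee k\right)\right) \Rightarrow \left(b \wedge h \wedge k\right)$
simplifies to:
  $\left(h \wedge k\right) \vee \neg b$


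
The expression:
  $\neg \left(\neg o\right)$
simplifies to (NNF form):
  $o$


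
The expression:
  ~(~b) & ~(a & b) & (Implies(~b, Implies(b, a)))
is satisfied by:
  {b: True, a: False}


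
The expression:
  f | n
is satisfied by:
  {n: True, f: True}
  {n: True, f: False}
  {f: True, n: False}


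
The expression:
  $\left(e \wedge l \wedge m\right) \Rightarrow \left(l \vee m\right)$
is always true.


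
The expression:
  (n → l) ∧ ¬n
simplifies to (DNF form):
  ¬n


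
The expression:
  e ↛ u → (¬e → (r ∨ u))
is always true.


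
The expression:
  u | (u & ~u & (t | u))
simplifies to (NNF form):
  u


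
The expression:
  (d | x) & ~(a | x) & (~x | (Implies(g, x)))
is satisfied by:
  {d: True, x: False, a: False}


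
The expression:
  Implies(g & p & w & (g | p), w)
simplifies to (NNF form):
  True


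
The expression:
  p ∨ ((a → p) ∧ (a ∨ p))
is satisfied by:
  {p: True}


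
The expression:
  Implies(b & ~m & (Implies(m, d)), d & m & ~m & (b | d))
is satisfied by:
  {m: True, b: False}
  {b: False, m: False}
  {b: True, m: True}


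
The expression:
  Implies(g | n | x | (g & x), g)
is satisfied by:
  {g: True, n: False, x: False}
  {x: True, g: True, n: False}
  {g: True, n: True, x: False}
  {x: True, g: True, n: True}
  {x: False, n: False, g: False}


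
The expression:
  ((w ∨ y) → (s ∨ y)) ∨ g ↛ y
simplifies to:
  g ∨ s ∨ y ∨ ¬w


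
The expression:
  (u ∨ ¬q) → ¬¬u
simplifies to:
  q ∨ u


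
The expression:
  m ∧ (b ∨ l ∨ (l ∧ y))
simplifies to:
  m ∧ (b ∨ l)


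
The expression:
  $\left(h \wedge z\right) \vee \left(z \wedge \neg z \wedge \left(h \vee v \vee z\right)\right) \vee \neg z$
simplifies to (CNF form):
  $h \vee \neg z$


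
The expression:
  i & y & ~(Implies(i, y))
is never true.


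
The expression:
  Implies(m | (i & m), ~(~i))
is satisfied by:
  {i: True, m: False}
  {m: False, i: False}
  {m: True, i: True}


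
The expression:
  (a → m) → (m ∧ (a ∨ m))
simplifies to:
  a ∨ m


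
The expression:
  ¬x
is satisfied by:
  {x: False}


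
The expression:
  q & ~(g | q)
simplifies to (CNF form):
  False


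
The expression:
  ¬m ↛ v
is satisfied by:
  {v: False, m: False}


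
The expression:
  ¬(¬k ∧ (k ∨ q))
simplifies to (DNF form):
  k ∨ ¬q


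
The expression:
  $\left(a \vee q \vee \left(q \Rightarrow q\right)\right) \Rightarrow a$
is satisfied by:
  {a: True}


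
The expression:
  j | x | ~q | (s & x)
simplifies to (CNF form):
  j | x | ~q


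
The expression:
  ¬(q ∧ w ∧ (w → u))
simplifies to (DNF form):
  ¬q ∨ ¬u ∨ ¬w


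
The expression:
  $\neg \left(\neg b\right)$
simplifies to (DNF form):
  $b$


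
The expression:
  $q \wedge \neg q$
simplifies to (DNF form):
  $\text{False}$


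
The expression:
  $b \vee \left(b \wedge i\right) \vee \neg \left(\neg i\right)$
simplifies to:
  $b \vee i$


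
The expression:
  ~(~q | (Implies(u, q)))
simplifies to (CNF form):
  False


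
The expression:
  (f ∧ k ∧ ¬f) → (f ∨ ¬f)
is always true.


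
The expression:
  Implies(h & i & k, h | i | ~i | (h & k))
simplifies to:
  True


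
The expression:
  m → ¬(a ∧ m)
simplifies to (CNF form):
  ¬a ∨ ¬m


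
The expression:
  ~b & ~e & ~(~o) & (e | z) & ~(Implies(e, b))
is never true.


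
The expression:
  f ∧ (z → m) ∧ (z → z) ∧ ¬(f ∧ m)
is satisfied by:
  {f: True, z: False, m: False}


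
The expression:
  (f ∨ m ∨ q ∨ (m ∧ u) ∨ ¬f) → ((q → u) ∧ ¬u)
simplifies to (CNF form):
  ¬q ∧ ¬u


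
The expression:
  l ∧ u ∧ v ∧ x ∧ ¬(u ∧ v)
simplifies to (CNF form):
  False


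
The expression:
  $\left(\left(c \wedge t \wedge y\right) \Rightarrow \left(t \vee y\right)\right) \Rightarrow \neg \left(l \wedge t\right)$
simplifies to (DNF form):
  $\neg l \vee \neg t$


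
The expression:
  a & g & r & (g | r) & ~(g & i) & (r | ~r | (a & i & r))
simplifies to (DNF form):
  a & g & r & ~i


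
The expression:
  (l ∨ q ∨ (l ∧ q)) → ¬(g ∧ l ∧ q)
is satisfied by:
  {l: False, q: False, g: False}
  {g: True, l: False, q: False}
  {q: True, l: False, g: False}
  {g: True, q: True, l: False}
  {l: True, g: False, q: False}
  {g: True, l: True, q: False}
  {q: True, l: True, g: False}


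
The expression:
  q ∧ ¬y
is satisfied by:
  {q: True, y: False}


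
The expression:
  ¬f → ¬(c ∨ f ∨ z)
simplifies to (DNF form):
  f ∨ (¬c ∧ ¬z)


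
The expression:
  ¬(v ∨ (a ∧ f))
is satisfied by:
  {v: False, a: False, f: False}
  {f: True, v: False, a: False}
  {a: True, v: False, f: False}


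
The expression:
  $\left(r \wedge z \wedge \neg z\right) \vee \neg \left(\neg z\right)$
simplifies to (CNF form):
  $z$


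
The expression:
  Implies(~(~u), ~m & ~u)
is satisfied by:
  {u: False}


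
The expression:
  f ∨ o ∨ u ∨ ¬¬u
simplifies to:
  f ∨ o ∨ u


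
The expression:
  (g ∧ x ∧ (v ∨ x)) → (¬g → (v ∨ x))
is always true.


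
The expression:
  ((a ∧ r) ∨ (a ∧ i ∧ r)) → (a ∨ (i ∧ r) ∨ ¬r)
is always true.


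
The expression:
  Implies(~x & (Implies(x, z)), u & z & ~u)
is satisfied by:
  {x: True}


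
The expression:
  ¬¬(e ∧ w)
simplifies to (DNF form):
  e ∧ w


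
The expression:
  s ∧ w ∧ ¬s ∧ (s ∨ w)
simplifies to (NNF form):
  False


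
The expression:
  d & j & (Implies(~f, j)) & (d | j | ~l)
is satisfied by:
  {j: True, d: True}


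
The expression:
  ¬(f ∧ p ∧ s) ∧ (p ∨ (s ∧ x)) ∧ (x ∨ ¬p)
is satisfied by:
  {p: True, x: True, s: False, f: False}
  {f: True, p: True, x: True, s: False}
  {s: True, x: True, f: False, p: False}
  {f: True, s: True, x: True, p: False}
  {p: True, s: True, x: True, f: False}


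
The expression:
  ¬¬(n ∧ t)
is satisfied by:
  {t: True, n: True}


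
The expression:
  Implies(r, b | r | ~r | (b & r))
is always true.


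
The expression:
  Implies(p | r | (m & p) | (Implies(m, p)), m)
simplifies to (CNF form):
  m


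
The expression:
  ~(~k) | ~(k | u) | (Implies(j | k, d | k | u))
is always true.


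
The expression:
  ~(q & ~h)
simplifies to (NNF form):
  h | ~q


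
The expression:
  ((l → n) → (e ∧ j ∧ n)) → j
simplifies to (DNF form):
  j ∨ n ∨ ¬l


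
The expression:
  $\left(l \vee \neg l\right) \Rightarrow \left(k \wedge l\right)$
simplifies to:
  $k \wedge l$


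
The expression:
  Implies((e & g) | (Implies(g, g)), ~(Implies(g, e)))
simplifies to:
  g & ~e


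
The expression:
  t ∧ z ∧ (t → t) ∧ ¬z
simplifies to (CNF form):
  False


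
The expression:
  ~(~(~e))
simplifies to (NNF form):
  ~e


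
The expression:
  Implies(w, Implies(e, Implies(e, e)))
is always true.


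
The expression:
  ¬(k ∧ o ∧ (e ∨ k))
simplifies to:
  ¬k ∨ ¬o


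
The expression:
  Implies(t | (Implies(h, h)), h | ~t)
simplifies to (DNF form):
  h | ~t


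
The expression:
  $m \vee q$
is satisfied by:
  {q: True, m: True}
  {q: True, m: False}
  {m: True, q: False}


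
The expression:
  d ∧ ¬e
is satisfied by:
  {d: True, e: False}


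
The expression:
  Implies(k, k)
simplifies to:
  True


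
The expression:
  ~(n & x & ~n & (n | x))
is always true.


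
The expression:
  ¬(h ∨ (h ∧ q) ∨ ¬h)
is never true.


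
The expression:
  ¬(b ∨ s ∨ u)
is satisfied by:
  {u: False, b: False, s: False}


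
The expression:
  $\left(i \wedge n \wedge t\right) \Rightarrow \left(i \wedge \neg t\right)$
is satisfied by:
  {t: False, n: False, i: False}
  {i: True, t: False, n: False}
  {n: True, t: False, i: False}
  {i: True, n: True, t: False}
  {t: True, i: False, n: False}
  {i: True, t: True, n: False}
  {n: True, t: True, i: False}


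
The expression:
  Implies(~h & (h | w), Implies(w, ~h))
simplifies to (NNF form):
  True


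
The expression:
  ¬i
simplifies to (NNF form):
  ¬i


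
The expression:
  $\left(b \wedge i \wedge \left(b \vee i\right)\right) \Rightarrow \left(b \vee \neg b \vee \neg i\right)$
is always true.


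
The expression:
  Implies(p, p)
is always true.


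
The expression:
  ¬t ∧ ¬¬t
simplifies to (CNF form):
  False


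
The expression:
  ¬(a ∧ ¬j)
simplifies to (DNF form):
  j ∨ ¬a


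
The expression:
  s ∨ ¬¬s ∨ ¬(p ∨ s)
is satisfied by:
  {s: True, p: False}
  {p: False, s: False}
  {p: True, s: True}


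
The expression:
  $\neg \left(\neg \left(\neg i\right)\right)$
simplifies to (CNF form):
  $\neg i$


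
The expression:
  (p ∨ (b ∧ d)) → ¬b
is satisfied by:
  {p: False, b: False, d: False}
  {d: True, p: False, b: False}
  {p: True, d: False, b: False}
  {d: True, p: True, b: False}
  {b: True, d: False, p: False}


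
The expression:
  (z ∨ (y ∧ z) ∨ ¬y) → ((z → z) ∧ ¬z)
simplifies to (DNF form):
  ¬z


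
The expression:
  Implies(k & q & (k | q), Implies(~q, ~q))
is always true.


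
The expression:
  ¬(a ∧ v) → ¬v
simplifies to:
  a ∨ ¬v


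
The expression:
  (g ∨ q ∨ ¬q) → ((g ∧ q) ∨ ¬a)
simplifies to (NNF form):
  (g ∧ q) ∨ ¬a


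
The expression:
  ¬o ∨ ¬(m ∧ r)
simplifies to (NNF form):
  ¬m ∨ ¬o ∨ ¬r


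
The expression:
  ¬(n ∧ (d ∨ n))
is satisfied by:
  {n: False}


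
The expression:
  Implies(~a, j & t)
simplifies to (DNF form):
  a | (j & t)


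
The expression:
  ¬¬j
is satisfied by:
  {j: True}


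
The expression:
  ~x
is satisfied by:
  {x: False}


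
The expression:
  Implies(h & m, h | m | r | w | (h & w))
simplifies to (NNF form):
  True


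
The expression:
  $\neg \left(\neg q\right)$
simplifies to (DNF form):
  $q$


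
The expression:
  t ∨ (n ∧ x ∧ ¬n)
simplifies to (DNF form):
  t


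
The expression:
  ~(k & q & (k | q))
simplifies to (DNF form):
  ~k | ~q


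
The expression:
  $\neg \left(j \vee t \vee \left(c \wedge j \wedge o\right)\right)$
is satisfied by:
  {t: False, j: False}


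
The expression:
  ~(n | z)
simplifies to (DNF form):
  ~n & ~z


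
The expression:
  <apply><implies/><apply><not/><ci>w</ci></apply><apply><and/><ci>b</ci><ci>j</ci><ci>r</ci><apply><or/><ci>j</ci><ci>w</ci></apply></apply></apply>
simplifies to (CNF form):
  <apply><and/><apply><or/><ci>b</ci><ci>w</ci></apply><apply><or/><ci>j</ci><ci>w</ci></apply><apply><or/><ci>r</ci><ci>w</ci></apply></apply>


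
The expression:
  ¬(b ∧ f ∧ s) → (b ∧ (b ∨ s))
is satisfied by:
  {b: True}


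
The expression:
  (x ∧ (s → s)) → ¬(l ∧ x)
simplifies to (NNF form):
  ¬l ∨ ¬x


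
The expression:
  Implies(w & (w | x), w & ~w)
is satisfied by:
  {w: False}


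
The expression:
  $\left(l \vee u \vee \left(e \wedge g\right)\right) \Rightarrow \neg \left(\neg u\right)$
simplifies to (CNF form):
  $\left(u \vee \neg l\right) \wedge \left(u \vee \neg e \vee \neg g\right) \wedge \left(u \vee \neg e \vee \neg l\right) \wedge \left(u \vee \neg g \vee \neg l\right)$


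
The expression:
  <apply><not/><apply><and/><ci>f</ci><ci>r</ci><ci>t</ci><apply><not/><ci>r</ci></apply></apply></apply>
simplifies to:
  <true/>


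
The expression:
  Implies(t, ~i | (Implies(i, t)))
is always true.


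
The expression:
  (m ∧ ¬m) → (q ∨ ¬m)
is always true.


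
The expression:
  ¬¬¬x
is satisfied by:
  {x: False}


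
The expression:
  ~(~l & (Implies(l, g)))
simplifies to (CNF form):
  l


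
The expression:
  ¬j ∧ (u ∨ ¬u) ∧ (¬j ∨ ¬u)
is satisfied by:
  {j: False}


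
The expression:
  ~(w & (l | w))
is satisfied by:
  {w: False}


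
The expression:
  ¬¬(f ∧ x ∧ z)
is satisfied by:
  {z: True, x: True, f: True}


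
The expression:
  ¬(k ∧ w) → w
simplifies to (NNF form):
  w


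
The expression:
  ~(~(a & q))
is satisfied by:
  {a: True, q: True}


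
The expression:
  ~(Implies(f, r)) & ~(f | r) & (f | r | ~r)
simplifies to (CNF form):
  False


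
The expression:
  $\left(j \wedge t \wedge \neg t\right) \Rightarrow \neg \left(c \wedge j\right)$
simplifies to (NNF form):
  $\text{True}$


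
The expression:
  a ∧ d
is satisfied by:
  {a: True, d: True}


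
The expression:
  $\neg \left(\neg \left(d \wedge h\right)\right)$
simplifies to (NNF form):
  $d \wedge h$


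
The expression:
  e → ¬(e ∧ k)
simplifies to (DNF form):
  ¬e ∨ ¬k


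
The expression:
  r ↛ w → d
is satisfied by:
  {d: True, w: True, r: False}
  {d: True, w: False, r: False}
  {w: True, d: False, r: False}
  {d: False, w: False, r: False}
  {r: True, d: True, w: True}
  {r: True, d: True, w: False}
  {r: True, w: True, d: False}


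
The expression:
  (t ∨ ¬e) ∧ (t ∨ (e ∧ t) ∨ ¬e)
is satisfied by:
  {t: True, e: False}
  {e: False, t: False}
  {e: True, t: True}


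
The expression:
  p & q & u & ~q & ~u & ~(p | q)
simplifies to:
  False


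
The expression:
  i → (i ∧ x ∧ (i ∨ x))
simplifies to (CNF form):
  x ∨ ¬i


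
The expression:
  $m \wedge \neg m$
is never true.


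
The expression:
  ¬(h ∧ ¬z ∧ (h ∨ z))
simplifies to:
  z ∨ ¬h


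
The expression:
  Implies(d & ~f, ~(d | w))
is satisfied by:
  {f: True, d: False}
  {d: False, f: False}
  {d: True, f: True}


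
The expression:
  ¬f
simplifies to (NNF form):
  ¬f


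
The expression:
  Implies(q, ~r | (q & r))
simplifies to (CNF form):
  True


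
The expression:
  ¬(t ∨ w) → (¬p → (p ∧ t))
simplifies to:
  p ∨ t ∨ w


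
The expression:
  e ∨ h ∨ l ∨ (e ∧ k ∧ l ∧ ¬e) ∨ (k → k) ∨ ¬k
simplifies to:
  True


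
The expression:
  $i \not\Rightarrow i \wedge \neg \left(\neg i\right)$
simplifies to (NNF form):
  $\text{False}$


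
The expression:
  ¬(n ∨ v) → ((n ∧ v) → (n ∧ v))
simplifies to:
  True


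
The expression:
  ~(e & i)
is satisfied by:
  {e: False, i: False}
  {i: True, e: False}
  {e: True, i: False}


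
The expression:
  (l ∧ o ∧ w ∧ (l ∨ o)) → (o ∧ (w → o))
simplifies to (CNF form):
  True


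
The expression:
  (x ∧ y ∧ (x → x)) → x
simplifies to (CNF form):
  True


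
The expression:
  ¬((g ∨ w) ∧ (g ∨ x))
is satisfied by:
  {g: False, w: False, x: False}
  {x: True, g: False, w: False}
  {w: True, g: False, x: False}


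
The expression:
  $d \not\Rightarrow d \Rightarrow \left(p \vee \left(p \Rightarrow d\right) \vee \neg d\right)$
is always true.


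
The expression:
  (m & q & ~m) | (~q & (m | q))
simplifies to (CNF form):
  m & ~q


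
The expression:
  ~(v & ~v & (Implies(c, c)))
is always true.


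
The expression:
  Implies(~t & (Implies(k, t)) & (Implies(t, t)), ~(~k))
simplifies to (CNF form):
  k | t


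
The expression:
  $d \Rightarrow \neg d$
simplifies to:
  $\neg d$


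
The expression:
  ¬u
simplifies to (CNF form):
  ¬u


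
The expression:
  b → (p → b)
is always true.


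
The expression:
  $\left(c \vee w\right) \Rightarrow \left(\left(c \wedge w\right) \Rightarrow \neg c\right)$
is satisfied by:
  {w: False, c: False}
  {c: True, w: False}
  {w: True, c: False}


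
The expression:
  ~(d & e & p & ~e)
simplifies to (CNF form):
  True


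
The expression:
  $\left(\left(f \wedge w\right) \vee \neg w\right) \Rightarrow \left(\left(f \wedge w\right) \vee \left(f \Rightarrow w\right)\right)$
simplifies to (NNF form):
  $w \vee \neg f$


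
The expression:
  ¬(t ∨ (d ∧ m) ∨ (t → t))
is never true.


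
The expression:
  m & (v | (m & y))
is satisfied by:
  {y: True, v: True, m: True}
  {y: True, m: True, v: False}
  {v: True, m: True, y: False}


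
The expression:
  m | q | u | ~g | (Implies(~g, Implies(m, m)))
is always true.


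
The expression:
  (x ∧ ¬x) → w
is always true.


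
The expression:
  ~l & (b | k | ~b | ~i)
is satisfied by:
  {l: False}


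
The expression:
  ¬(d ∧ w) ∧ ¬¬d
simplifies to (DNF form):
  d ∧ ¬w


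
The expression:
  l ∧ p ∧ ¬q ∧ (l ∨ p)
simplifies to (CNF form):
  l ∧ p ∧ ¬q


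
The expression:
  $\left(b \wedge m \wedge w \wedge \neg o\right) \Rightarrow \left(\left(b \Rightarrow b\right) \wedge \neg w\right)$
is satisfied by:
  {o: True, w: False, m: False, b: False}
  {o: False, w: False, m: False, b: False}
  {b: True, o: True, w: False, m: False}
  {b: True, o: False, w: False, m: False}
  {o: True, m: True, b: False, w: False}
  {m: True, b: False, w: False, o: False}
  {b: True, m: True, o: True, w: False}
  {b: True, m: True, o: False, w: False}
  {o: True, w: True, b: False, m: False}
  {w: True, b: False, m: False, o: False}
  {o: True, b: True, w: True, m: False}
  {b: True, w: True, o: False, m: False}
  {o: True, m: True, w: True, b: False}
  {m: True, w: True, b: False, o: False}
  {b: True, m: True, w: True, o: True}


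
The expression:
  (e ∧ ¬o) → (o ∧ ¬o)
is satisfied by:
  {o: True, e: False}
  {e: False, o: False}
  {e: True, o: True}


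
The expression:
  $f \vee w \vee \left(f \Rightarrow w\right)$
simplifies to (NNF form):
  $\text{True}$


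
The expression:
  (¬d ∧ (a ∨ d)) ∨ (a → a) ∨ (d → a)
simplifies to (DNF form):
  True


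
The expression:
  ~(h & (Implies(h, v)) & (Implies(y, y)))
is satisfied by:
  {h: False, v: False}
  {v: True, h: False}
  {h: True, v: False}


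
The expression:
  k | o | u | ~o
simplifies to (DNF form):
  True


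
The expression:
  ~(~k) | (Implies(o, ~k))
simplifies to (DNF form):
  True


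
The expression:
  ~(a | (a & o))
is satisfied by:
  {a: False}


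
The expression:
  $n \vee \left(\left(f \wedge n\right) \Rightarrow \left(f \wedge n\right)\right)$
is always true.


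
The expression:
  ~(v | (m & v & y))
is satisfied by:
  {v: False}


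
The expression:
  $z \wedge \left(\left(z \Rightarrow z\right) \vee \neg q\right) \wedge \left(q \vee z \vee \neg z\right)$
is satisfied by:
  {z: True}


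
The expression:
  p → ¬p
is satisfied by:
  {p: False}


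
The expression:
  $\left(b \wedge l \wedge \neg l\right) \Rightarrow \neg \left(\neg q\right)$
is always true.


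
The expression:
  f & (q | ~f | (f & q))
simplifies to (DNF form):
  f & q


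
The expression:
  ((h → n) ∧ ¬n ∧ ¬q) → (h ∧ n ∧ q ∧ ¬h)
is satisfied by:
  {n: True, q: True, h: True}
  {n: True, q: True, h: False}
  {n: True, h: True, q: False}
  {n: True, h: False, q: False}
  {q: True, h: True, n: False}
  {q: True, h: False, n: False}
  {h: True, q: False, n: False}


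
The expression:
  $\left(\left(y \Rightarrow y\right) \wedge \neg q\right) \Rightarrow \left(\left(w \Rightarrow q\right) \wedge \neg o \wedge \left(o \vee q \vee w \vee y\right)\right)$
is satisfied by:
  {q: True, y: True, o: False, w: False}
  {q: True, o: False, y: False, w: False}
  {q: True, w: True, y: True, o: False}
  {q: True, w: True, o: False, y: False}
  {q: True, y: True, o: True, w: False}
  {q: True, o: True, y: False, w: False}
  {q: True, w: True, o: True, y: True}
  {q: True, w: True, o: True, y: False}
  {y: True, w: False, o: False, q: False}


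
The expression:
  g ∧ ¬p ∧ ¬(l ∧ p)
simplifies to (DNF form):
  g ∧ ¬p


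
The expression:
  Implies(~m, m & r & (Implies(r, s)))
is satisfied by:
  {m: True}


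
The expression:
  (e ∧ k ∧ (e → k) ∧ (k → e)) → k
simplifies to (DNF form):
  True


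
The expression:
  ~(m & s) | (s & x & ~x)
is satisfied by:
  {s: False, m: False}
  {m: True, s: False}
  {s: True, m: False}


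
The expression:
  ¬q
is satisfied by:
  {q: False}


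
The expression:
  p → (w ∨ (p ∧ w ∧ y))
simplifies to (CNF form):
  w ∨ ¬p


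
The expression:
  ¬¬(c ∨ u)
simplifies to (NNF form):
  c ∨ u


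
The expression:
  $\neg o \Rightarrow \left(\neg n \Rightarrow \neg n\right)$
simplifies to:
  $\text{True}$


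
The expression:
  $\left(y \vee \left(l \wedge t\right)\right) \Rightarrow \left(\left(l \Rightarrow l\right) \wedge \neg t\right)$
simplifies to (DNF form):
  $\left(\neg l \wedge \neg y\right) \vee \neg t$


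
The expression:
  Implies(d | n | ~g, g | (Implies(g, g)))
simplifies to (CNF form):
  True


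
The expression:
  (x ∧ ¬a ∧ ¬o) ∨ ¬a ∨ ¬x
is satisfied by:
  {x: False, a: False}
  {a: True, x: False}
  {x: True, a: False}


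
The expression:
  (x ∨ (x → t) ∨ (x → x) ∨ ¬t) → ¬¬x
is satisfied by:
  {x: True}


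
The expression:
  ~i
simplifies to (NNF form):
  ~i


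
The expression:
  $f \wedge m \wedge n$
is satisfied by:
  {m: True, f: True, n: True}


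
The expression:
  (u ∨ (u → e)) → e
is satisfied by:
  {e: True}


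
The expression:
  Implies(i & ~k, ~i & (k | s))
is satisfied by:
  {k: True, i: False}
  {i: False, k: False}
  {i: True, k: True}


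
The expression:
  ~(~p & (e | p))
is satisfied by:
  {p: True, e: False}
  {e: False, p: False}
  {e: True, p: True}


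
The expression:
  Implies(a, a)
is always true.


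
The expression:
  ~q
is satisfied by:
  {q: False}


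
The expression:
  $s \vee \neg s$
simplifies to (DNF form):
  $\text{True}$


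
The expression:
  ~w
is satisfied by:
  {w: False}


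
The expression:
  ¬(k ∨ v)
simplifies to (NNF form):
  ¬k ∧ ¬v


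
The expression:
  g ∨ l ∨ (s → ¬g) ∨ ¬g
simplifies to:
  True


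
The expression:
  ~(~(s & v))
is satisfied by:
  {s: True, v: True}


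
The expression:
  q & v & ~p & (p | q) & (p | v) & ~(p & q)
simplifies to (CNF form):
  q & v & ~p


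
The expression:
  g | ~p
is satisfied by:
  {g: True, p: False}
  {p: False, g: False}
  {p: True, g: True}


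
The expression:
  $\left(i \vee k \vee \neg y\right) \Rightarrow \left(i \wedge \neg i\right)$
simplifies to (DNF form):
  $y \wedge \neg i \wedge \neg k$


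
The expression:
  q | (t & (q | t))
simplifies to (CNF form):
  q | t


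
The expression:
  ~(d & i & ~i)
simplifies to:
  True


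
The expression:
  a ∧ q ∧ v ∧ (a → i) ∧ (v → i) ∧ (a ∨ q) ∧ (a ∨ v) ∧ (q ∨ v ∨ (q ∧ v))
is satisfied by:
  {a: True, i: True, q: True, v: True}


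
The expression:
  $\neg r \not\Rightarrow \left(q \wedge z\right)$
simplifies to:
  $\neg r \wedge \left(\neg q \vee \neg z\right)$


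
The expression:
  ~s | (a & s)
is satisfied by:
  {a: True, s: False}
  {s: False, a: False}
  {s: True, a: True}


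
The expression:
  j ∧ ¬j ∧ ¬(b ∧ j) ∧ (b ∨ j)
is never true.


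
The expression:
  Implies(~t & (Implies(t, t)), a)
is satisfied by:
  {a: True, t: True}
  {a: True, t: False}
  {t: True, a: False}


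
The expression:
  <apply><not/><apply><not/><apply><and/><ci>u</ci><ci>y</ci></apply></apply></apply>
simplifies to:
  <apply><and/><ci>u</ci><ci>y</ci></apply>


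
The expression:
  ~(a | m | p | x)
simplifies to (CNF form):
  ~a & ~m & ~p & ~x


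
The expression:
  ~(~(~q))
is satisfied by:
  {q: False}


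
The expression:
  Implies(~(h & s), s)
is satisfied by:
  {s: True}


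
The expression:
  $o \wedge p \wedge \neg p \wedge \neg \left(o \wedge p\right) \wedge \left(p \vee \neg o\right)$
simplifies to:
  $\text{False}$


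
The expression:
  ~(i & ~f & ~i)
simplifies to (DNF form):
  True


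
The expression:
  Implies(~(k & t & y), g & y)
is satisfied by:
  {k: True, g: True, y: True, t: True}
  {k: True, g: True, y: True, t: False}
  {g: True, y: True, t: True, k: False}
  {g: True, y: True, t: False, k: False}
  {k: True, y: True, t: True, g: False}


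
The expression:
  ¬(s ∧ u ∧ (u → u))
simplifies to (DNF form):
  ¬s ∨ ¬u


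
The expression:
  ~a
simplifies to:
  ~a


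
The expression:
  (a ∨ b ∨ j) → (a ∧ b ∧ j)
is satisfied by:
  {j: False, b: False, a: False}
  {b: True, a: True, j: True}


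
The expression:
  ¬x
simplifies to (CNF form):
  ¬x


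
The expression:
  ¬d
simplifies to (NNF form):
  ¬d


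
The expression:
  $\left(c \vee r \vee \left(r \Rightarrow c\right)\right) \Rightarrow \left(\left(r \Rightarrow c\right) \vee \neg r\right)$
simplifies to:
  $c \vee \neg r$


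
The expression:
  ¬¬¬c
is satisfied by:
  {c: False}


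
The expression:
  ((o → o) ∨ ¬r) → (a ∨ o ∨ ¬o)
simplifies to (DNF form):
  True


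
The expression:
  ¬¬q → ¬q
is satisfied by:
  {q: False}


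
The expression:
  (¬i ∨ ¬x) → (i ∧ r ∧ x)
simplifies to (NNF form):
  i ∧ x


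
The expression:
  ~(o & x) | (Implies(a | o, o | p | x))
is always true.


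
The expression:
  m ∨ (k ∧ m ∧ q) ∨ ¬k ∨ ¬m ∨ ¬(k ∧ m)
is always true.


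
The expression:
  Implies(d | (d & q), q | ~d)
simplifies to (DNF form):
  q | ~d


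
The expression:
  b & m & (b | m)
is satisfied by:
  {m: True, b: True}


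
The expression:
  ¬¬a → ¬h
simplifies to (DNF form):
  ¬a ∨ ¬h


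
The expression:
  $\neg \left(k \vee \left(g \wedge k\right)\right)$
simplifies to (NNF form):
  $\neg k$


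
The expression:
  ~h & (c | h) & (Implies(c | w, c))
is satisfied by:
  {c: True, h: False}


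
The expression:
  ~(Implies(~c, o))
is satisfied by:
  {o: False, c: False}


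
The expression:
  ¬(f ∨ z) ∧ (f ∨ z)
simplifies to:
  False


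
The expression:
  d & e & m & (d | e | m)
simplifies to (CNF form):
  d & e & m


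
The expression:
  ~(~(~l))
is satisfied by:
  {l: False}


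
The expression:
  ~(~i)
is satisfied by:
  {i: True}


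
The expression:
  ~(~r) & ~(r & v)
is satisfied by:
  {r: True, v: False}


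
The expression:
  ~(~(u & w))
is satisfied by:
  {u: True, w: True}


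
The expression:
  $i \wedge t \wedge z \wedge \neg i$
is never true.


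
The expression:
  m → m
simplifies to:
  True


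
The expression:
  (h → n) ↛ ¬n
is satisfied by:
  {n: True}


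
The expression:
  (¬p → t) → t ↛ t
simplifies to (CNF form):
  ¬p ∧ ¬t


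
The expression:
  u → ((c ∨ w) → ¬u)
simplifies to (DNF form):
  (¬c ∧ ¬w) ∨ ¬u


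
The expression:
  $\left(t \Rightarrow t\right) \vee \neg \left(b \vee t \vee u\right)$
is always true.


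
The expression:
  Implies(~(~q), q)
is always true.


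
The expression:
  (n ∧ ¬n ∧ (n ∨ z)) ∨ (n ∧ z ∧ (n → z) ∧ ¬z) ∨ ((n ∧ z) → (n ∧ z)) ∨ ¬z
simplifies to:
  True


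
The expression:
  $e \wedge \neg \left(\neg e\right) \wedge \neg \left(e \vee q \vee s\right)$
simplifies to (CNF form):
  $\text{False}$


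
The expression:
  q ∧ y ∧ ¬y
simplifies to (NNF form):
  False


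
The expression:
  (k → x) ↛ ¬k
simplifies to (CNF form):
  k ∧ x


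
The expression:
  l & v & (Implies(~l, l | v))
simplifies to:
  l & v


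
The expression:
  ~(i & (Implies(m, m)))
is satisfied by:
  {i: False}


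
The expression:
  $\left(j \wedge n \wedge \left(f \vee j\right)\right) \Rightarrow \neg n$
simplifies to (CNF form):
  $\neg j \vee \neg n$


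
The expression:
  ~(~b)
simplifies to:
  b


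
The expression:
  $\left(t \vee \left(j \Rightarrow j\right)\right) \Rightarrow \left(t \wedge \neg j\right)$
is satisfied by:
  {t: True, j: False}


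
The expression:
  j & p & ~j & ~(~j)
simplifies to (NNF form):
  False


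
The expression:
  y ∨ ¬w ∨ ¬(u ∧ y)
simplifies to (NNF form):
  True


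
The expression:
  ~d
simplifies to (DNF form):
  ~d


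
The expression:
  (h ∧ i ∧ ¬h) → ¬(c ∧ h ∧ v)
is always true.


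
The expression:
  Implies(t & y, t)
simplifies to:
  True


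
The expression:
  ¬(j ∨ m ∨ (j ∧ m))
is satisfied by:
  {j: False, m: False}


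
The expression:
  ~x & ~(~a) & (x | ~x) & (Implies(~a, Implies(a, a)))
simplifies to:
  a & ~x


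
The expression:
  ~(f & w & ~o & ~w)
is always true.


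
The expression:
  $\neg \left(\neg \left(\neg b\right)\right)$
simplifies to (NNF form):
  $\neg b$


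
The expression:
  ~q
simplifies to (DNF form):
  ~q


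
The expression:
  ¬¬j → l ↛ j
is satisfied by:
  {j: False}


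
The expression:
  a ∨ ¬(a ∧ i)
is always true.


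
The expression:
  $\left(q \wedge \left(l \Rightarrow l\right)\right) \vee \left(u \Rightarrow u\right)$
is always true.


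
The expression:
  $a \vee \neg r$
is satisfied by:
  {a: True, r: False}
  {r: False, a: False}
  {r: True, a: True}


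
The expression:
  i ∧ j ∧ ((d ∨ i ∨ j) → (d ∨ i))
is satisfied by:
  {i: True, j: True}


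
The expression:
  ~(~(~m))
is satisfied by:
  {m: False}


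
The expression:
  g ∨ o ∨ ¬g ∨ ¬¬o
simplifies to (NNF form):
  True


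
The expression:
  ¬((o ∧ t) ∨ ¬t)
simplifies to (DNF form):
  t ∧ ¬o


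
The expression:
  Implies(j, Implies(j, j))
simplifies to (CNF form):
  True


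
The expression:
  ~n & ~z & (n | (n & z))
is never true.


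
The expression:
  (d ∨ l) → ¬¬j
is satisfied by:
  {j: True, d: False, l: False}
  {j: True, l: True, d: False}
  {j: True, d: True, l: False}
  {j: True, l: True, d: True}
  {l: False, d: False, j: False}


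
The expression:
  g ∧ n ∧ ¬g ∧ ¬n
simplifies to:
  False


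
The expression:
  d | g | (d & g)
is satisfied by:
  {d: True, g: True}
  {d: True, g: False}
  {g: True, d: False}


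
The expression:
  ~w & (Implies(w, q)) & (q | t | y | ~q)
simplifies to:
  ~w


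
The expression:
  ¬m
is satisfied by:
  {m: False}


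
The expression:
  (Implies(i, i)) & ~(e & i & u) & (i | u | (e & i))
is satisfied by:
  {u: True, i: False, e: False}
  {u: True, e: True, i: False}
  {u: True, i: True, e: False}
  {i: True, e: False, u: False}
  {e: True, i: True, u: False}


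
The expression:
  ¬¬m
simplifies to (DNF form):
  m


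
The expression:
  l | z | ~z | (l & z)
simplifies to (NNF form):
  True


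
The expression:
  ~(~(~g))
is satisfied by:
  {g: False}


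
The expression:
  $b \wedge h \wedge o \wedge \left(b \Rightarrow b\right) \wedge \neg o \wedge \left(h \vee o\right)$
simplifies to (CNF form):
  $\text{False}$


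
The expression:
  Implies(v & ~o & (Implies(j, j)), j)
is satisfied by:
  {o: True, j: True, v: False}
  {o: True, j: False, v: False}
  {j: True, o: False, v: False}
  {o: False, j: False, v: False}
  {o: True, v: True, j: True}
  {o: True, v: True, j: False}
  {v: True, j: True, o: False}


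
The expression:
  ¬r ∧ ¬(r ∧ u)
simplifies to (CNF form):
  ¬r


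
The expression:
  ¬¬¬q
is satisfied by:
  {q: False}


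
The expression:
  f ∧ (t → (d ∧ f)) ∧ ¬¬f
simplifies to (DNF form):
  (d ∧ f) ∨ (f ∧ ¬t)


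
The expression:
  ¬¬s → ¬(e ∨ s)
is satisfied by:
  {s: False}


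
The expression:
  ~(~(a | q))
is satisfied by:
  {a: True, q: True}
  {a: True, q: False}
  {q: True, a: False}


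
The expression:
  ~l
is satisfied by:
  {l: False}


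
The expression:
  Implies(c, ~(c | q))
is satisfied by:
  {c: False}


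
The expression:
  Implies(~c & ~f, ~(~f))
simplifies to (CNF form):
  c | f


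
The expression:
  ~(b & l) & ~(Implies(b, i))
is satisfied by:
  {b: True, i: False, l: False}


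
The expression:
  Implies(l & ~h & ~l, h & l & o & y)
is always true.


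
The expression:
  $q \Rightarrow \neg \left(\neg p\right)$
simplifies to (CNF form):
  $p \vee \neg q$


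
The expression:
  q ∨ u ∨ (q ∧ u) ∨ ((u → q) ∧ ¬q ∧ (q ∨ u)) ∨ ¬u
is always true.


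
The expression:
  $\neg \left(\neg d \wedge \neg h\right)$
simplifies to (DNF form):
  $d \vee h$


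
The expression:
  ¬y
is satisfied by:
  {y: False}


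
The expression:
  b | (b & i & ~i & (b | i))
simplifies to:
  b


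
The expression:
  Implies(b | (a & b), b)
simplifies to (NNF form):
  True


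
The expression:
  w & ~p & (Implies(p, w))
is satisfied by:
  {w: True, p: False}


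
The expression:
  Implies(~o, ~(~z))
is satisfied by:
  {o: True, z: True}
  {o: True, z: False}
  {z: True, o: False}


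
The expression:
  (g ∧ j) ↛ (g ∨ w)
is never true.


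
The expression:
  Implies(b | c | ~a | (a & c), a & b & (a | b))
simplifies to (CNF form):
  a & (b | ~c)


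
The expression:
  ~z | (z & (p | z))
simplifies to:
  True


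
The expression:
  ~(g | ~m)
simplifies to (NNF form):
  m & ~g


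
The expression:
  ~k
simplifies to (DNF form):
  ~k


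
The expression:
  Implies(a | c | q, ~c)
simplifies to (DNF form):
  ~c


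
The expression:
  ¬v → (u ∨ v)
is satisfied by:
  {v: True, u: True}
  {v: True, u: False}
  {u: True, v: False}


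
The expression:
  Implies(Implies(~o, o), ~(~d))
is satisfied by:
  {d: True, o: False}
  {o: False, d: False}
  {o: True, d: True}


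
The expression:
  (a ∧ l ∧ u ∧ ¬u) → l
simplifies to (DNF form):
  True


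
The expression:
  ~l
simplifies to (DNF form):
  ~l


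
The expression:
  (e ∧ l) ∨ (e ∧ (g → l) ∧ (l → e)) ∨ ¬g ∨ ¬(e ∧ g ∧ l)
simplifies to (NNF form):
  True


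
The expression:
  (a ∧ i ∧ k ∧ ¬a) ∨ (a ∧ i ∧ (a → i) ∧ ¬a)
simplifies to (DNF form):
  False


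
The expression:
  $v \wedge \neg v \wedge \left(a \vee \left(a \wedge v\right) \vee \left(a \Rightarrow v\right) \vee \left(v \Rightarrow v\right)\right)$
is never true.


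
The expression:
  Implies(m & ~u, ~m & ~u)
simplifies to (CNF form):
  u | ~m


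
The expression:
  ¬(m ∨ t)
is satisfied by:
  {t: False, m: False}


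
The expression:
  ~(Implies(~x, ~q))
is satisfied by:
  {q: True, x: False}


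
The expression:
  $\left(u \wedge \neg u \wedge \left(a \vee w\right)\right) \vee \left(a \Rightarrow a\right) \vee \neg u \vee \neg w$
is always true.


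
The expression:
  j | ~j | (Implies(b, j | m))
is always true.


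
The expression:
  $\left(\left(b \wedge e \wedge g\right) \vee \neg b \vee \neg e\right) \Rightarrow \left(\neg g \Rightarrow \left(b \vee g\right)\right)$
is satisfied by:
  {b: True, g: True}
  {b: True, g: False}
  {g: True, b: False}


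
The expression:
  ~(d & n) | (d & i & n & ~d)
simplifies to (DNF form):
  ~d | ~n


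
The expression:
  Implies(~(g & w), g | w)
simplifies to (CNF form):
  g | w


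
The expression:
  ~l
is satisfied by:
  {l: False}


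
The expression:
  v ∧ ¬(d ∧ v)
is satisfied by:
  {v: True, d: False}


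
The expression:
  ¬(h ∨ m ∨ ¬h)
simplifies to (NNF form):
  False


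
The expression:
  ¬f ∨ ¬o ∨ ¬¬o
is always true.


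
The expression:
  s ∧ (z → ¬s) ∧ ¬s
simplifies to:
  False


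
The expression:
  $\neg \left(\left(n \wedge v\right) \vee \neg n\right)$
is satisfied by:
  {n: True, v: False}


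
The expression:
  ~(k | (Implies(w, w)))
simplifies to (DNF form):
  False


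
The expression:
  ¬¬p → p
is always true.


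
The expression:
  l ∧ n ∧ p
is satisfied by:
  {p: True, n: True, l: True}


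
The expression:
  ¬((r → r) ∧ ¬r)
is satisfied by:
  {r: True}


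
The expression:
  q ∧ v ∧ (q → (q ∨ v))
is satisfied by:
  {q: True, v: True}


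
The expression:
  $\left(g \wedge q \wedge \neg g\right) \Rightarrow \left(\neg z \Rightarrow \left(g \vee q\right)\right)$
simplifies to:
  $\text{True}$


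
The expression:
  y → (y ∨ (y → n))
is always true.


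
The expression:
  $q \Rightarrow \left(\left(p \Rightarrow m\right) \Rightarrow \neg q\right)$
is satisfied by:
  {p: True, m: False, q: False}
  {m: False, q: False, p: False}
  {p: True, m: True, q: False}
  {m: True, p: False, q: False}
  {q: True, p: True, m: False}


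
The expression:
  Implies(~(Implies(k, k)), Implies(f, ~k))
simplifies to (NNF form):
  True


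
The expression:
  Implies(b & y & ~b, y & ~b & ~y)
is always true.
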